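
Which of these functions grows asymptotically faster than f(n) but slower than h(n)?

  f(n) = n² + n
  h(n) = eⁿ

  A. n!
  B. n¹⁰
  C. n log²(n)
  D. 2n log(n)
B

We need g(n) with n² + n = o(g(n)) and g(n) = o(eⁿ), i.e. O(n²) ≺ g ≺ O(eⁿ).
Check each option:
  A. n! — O(n!) does not grow strictly slower than h(n)
  B. n¹⁰ — O(n¹⁰) is strictly between O(n²) and O(eⁿ) ✓
  C. n log²(n) — O(n log² n) does not grow strictly faster than f(n)
  D. 2n log(n) — O(n log n) does not grow strictly faster than f(n)

Only option B (n¹⁰) lies strictly between.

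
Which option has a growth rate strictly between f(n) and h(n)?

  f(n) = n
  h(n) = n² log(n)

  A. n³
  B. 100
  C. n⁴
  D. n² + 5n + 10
D

We need g(n) with n = o(g(n)) and g(n) = o(n² log(n)), i.e. O(n) ≺ g ≺ O(n² log n).
Check each option:
  A. n³ — O(n³) does not grow strictly slower than h(n)
  B. 100 — O(1) does not grow strictly faster than f(n)
  C. n⁴ — O(n⁴) does not grow strictly slower than h(n)
  D. n² + 5n + 10 — O(n²) is strictly between O(n) and O(n² log n) ✓

Only option D (n² + 5n + 10) lies strictly between.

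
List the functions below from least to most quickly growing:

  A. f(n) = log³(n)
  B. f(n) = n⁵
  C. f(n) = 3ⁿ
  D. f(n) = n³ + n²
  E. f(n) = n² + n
A < E < D < B < C

Comparing growth rates:
A = log³(n) is O(log³ n)
E = n² + n is O(n²)
D = n³ + n² is O(n³)
B = n⁵ is O(n⁵)
C = 3ⁿ is O(3ⁿ)

Therefore, the order from slowest to fastest is: A < E < D < B < C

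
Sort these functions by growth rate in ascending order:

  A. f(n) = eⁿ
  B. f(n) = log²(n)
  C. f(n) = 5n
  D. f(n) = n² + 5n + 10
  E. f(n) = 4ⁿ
B < C < D < A < E

Comparing growth rates:
B = log²(n) is O(log² n)
C = 5n is O(n)
D = n² + 5n + 10 is O(n²)
A = eⁿ is O(eⁿ)
E = 4ⁿ is O(4ⁿ)

Therefore, the order from slowest to fastest is: B < C < D < A < E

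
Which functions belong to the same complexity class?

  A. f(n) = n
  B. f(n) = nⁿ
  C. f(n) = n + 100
A and C

Examining each function:
  A. n is O(n)
  B. nⁿ is O(nⁿ)
  C. n + 100 is O(n)

Functions A and C both have the same complexity class.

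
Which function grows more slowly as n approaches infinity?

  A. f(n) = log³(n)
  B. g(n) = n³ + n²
A

f(n) = log³(n) is O(log³ n), while g(n) = n³ + n² is O(n³).
Since O(log³ n) grows slower than O(n³), f(n) is dominated.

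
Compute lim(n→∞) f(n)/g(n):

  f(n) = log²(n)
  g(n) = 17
∞

Since log²(n) (O(log² n)) grows faster than 17 (O(1)),
the ratio f(n)/g(n) → ∞ as n → ∞.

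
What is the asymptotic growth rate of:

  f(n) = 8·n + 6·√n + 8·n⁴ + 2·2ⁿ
Θ(2ⁿ)

Order the terms by growth rate: 6·√n ≺ 8·n ≺ 8·n⁴ ≺ 2·2ⁿ.
The fastest-growing term 2·2ⁿ dominates as n → ∞; dropping its constant factor gives Θ(2ⁿ).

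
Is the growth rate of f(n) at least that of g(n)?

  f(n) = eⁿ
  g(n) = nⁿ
False

f(n) = eⁿ is O(eⁿ), and g(n) = nⁿ is O(nⁿ).
Since O(eⁿ) grows slower than O(nⁿ), f(n) = Ω(g(n)) is false.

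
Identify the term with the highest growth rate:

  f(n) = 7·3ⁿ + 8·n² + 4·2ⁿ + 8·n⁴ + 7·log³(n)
7·3ⁿ

Looking at each term:
  - 7·3ⁿ is O(3ⁿ)
  - 8·n² is O(n²)
  - 4·2ⁿ is O(2ⁿ)
  - 8·n⁴ is O(n⁴)
  - 7·log³(n) is O(log³ n)

The term 7·3ⁿ (O(3ⁿ)) grows fastest and dominates all others.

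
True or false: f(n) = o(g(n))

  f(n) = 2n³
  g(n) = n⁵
True

f(n) = 2n³ is O(n³), and g(n) = n⁵ is O(n⁵).
Since O(n³) grows strictly slower than O(n⁵), f(n) = o(g(n)) is true.
This means lim(n→∞) f(n)/g(n) = 0.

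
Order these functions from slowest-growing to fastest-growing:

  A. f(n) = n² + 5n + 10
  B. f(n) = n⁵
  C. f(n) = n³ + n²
A < C < B

Comparing growth rates:
A = n² + 5n + 10 is O(n²)
C = n³ + n² is O(n³)
B = n⁵ is O(n⁵)

Therefore, the order from slowest to fastest is: A < C < B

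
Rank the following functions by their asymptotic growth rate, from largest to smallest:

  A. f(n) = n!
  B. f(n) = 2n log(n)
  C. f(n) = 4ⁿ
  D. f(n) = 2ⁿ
A > C > D > B

Comparing growth rates:
A = n! is O(n!)
C = 4ⁿ is O(4ⁿ)
D = 2ⁿ is O(2ⁿ)
B = 2n log(n) is O(n log n)

Therefore, the order from fastest to slowest is: A > C > D > B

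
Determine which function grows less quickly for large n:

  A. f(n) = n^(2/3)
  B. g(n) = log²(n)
B

f(n) = n^(2/3) is O(n^(2/3)), while g(n) = log²(n) is O(log² n).
Since O(log² n) grows slower than O(n^(2/3)), g(n) is dominated.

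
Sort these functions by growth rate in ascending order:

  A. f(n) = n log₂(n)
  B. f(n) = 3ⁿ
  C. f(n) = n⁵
A < C < B

Comparing growth rates:
A = n log₂(n) is O(n log n)
C = n⁵ is O(n⁵)
B = 3ⁿ is O(3ⁿ)

Therefore, the order from slowest to fastest is: A < C < B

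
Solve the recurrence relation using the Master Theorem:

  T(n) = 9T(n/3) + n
Θ(n²)

Master Theorem: a = 9, b = 3, f(n) = n.
Compute the critical exponent d = log₃(9) = 2.
Compare f(n) = Θ(n) against n^d:
  k = 1 < d = 2, so f(n) = O(n^(d-ε)) — Case 1.
  The recursion cost dominates: T(n) = Θ(n^d) = Θ(n²).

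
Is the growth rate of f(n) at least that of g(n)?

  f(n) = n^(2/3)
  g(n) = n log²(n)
False

f(n) = n^(2/3) is O(n^(2/3)), and g(n) = n log²(n) is O(n log² n).
Since O(n^(2/3)) grows slower than O(n log² n), f(n) = Ω(g(n)) is false.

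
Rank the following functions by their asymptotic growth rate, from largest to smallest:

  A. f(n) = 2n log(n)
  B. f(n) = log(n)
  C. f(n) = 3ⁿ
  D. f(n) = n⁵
C > D > A > B

Comparing growth rates:
C = 3ⁿ is O(3ⁿ)
D = n⁵ is O(n⁵)
A = 2n log(n) is O(n log n)
B = log(n) is O(log n)

Therefore, the order from fastest to slowest is: C > D > A > B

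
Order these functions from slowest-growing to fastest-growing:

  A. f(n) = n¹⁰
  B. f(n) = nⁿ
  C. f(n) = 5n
C < A < B

Comparing growth rates:
C = 5n is O(n)
A = n¹⁰ is O(n¹⁰)
B = nⁿ is O(nⁿ)

Therefore, the order from slowest to fastest is: C < A < B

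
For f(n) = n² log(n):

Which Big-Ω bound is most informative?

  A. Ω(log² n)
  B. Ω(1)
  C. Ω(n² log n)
C

f(n) = n² log(n) is Ω(n² log n).
All listed options are valid Big-Ω bounds (lower bounds),
but Ω(n² log n) is the tightest (largest valid bound).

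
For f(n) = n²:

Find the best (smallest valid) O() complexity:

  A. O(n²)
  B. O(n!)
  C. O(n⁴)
A

f(n) = n² is O(n²).
All listed options are valid Big-O bounds (upper bounds),
but O(n²) is the tightest (smallest valid bound).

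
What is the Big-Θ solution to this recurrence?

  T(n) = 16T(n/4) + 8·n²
Θ(n² log n)

Master Theorem: a = 16, b = 4, f(n) = 8·n².
Compute the critical exponent d = log₄(16) = 2.
Compare f(n) = Θ(n²) against n^d:
  k = 2 = d, so f(n) = Θ(n^d) — Case 2.
  Work is balanced across levels: T(n) = Θ(n^d log n) = Θ(n² log n).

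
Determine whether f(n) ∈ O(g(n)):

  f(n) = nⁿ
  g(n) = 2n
False

f(n) = nⁿ is O(nⁿ), and g(n) = 2n is O(n).
Since O(nⁿ) grows faster than O(n), f(n) = O(g(n)) is false.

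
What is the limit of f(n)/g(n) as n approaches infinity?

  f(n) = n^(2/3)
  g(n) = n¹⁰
0

Since n^(2/3) (O(n^(2/3))) grows slower than n¹⁰ (O(n¹⁰)),
the ratio f(n)/g(n) → 0 as n → ∞.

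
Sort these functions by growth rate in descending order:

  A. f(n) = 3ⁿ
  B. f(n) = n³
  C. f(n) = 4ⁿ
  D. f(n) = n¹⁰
C > A > D > B

Comparing growth rates:
C = 4ⁿ is O(4ⁿ)
A = 3ⁿ is O(3ⁿ)
D = n¹⁰ is O(n¹⁰)
B = n³ is O(n³)

Therefore, the order from fastest to slowest is: C > A > D > B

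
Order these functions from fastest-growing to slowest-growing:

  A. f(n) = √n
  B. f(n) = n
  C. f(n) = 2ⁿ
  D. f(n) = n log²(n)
C > D > B > A

Comparing growth rates:
C = 2ⁿ is O(2ⁿ)
D = n log²(n) is O(n log² n)
B = n is O(n)
A = √n is O(√n)

Therefore, the order from fastest to slowest is: C > D > B > A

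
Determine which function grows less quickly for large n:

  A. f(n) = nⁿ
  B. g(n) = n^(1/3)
B

f(n) = nⁿ is O(nⁿ), while g(n) = n^(1/3) is O(n^(1/3)).
Since O(n^(1/3)) grows slower than O(nⁿ), g(n) is dominated.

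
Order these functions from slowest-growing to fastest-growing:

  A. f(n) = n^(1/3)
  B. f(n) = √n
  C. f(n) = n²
A < B < C

Comparing growth rates:
A = n^(1/3) is O(n^(1/3))
B = √n is O(√n)
C = n² is O(n²)

Therefore, the order from slowest to fastest is: A < B < C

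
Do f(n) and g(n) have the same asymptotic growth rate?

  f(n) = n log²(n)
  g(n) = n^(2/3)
False

f(n) = n log²(n) is O(n log² n), and g(n) = n^(2/3) is O(n^(2/3)).
Since they have different growth rates, f(n) = Θ(g(n)) is false.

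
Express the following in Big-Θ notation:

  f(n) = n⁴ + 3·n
Θ(n⁴)

Order the terms by growth rate: 3·n ≺ n⁴.
The fastest-growing term n⁴ dominates as n → ∞; dropping its constant factor gives Θ(n⁴).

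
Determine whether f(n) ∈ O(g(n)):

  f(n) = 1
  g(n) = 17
True

f(n) = 1 and g(n) = 17 are both O(1).
Big-O permits equal growth rates (f ≤ c·g for some c), so f(n) = O(g(n)) is true.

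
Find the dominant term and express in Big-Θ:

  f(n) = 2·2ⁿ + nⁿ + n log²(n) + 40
Θ(nⁿ)

Order the terms by growth rate: 40 ≺ n log²(n) ≺ 2·2ⁿ ≺ nⁿ.
The fastest-growing term nⁿ dominates as n → ∞; dropping its constant factor gives Θ(nⁿ).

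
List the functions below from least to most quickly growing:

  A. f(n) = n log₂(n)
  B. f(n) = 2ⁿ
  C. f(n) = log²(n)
C < A < B

Comparing growth rates:
C = log²(n) is O(log² n)
A = n log₂(n) is O(n log n)
B = 2ⁿ is O(2ⁿ)

Therefore, the order from slowest to fastest is: C < A < B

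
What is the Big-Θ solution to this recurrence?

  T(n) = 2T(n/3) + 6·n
Θ(n)

Master Theorem: a = 2, b = 3, f(n) = 6·n.
Compute the critical exponent d = log₃(2) = 0.631.
Compare f(n) = Θ(n) against n^d:
  k = 1 > d = 0.631, so f(n) = Ω(n^(d+ε)) — Case 3.
  Regularity: a·(n/b)^1/n^1 = a/b^1 = 2/3 < 1 ✓.
  The top-level work dominates: T(n) = Θ(f(n)) = Θ(n).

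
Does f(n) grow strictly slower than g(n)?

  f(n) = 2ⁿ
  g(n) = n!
True

f(n) = 2ⁿ is O(2ⁿ), and g(n) = n! is O(n!).
Since O(2ⁿ) grows strictly slower than O(n!), f(n) = o(g(n)) is true.
This means lim(n→∞) f(n)/g(n) = 0.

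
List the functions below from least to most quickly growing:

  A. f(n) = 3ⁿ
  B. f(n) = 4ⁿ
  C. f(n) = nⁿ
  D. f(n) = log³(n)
D < A < B < C

Comparing growth rates:
D = log³(n) is O(log³ n)
A = 3ⁿ is O(3ⁿ)
B = 4ⁿ is O(4ⁿ)
C = nⁿ is O(nⁿ)

Therefore, the order from slowest to fastest is: D < A < B < C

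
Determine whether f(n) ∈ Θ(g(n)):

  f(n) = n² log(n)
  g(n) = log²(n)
False

f(n) = n² log(n) is O(n² log n), and g(n) = log²(n) is O(log² n).
Since they have different growth rates, f(n) = Θ(g(n)) is false.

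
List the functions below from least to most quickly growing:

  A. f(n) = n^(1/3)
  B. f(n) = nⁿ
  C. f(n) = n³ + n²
A < C < B

Comparing growth rates:
A = n^(1/3) is O(n^(1/3))
C = n³ + n² is O(n³)
B = nⁿ is O(nⁿ)

Therefore, the order from slowest to fastest is: A < C < B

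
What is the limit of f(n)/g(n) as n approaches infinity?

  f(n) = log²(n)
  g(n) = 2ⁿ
0

Since log²(n) (O(log² n)) grows slower than 2ⁿ (O(2ⁿ)),
the ratio f(n)/g(n) → 0 as n → ∞.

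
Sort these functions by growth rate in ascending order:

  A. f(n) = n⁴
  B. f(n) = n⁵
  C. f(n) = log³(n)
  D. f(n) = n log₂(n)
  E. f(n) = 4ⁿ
C < D < A < B < E

Comparing growth rates:
C = log³(n) is O(log³ n)
D = n log₂(n) is O(n log n)
A = n⁴ is O(n⁴)
B = n⁵ is O(n⁵)
E = 4ⁿ is O(4ⁿ)

Therefore, the order from slowest to fastest is: C < D < A < B < E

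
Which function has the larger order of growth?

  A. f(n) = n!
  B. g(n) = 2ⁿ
A

f(n) = n! is O(n!), while g(n) = 2ⁿ is O(2ⁿ).
Since O(n!) grows faster than O(2ⁿ), f(n) dominates.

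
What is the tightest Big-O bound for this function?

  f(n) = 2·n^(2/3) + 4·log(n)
O(n^(2/3))

The dominant term in 2·n^(2/3) + 4·log(n) is 2·n^(2/3), which is Θ(n^(2/3)).
Lower-order terms (4·log(n)) are asymptotically negligible.
Constants are absorbed, so the tightest bound is O(n^(2/3)).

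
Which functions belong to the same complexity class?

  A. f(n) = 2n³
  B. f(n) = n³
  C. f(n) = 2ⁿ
A and B

Examining each function:
  A. 2n³ is O(n³)
  B. n³ is O(n³)
  C. 2ⁿ is O(2ⁿ)

Functions A and B both have the same complexity class.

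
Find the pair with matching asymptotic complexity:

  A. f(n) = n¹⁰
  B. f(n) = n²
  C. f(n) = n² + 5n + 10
B and C

Examining each function:
  A. n¹⁰ is O(n¹⁰)
  B. n² is O(n²)
  C. n² + 5n + 10 is O(n²)

Functions B and C both have the same complexity class.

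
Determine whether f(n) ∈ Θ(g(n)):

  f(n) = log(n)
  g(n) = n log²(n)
False

f(n) = log(n) is O(log n), and g(n) = n log²(n) is O(n log² n).
Since they have different growth rates, f(n) = Θ(g(n)) is false.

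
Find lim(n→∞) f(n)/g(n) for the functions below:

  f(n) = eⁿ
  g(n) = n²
∞

Since eⁿ (O(eⁿ)) grows faster than n² (O(n²)),
the ratio f(n)/g(n) → ∞ as n → ∞.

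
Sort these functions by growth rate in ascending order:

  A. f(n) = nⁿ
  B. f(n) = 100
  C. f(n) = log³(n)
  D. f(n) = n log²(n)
B < C < D < A

Comparing growth rates:
B = 100 is O(1)
C = log³(n) is O(log³ n)
D = n log²(n) is O(n log² n)
A = nⁿ is O(nⁿ)

Therefore, the order from slowest to fastest is: B < C < D < A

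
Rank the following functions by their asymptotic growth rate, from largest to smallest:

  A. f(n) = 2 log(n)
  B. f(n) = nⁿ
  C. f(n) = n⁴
B > C > A

Comparing growth rates:
B = nⁿ is O(nⁿ)
C = n⁴ is O(n⁴)
A = 2 log(n) is O(log n)

Therefore, the order from fastest to slowest is: B > C > A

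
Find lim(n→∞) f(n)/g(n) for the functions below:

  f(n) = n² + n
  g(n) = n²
1

Since n² + n and n² have the same growth rate (O(n²)),
the ratio converges to a constant: 1.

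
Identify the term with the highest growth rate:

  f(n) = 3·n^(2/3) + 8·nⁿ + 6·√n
8·nⁿ

Looking at each term:
  - 3·n^(2/3) is O(n^(2/3))
  - 8·nⁿ is O(nⁿ)
  - 6·√n is O(√n)

The term 8·nⁿ (O(nⁿ)) grows fastest and dominates all others.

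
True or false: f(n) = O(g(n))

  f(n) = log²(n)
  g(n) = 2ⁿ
True

f(n) = log²(n) is O(log² n), and g(n) = 2ⁿ is O(2ⁿ).
Since O(log² n) ⊆ O(2ⁿ) (f grows no faster than g), f(n) = O(g(n)) is true.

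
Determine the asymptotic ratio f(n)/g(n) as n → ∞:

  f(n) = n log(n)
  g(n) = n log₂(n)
log(2)

Since n log(n) and n log₂(n) have the same growth rate (O(n log n)),
the ratio converges to a constant: log(2).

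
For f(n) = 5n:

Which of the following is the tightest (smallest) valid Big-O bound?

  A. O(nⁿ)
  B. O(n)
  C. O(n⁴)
B

f(n) = 5n is O(n).
All listed options are valid Big-O bounds (upper bounds),
but O(n) is the tightest (smallest valid bound).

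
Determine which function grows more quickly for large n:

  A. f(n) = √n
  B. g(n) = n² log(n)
B

f(n) = √n is O(√n), while g(n) = n² log(n) is O(n² log n).
Since O(n² log n) grows faster than O(√n), g(n) dominates.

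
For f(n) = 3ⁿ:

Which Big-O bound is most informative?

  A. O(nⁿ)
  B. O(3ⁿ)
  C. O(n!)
B

f(n) = 3ⁿ is O(3ⁿ).
All listed options are valid Big-O bounds (upper bounds),
but O(3ⁿ) is the tightest (smallest valid bound).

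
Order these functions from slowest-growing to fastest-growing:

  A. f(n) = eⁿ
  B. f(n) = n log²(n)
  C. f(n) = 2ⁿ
B < C < A

Comparing growth rates:
B = n log²(n) is O(n log² n)
C = 2ⁿ is O(2ⁿ)
A = eⁿ is O(eⁿ)

Therefore, the order from slowest to fastest is: B < C < A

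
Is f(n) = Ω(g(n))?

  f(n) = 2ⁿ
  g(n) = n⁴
True

f(n) = 2ⁿ is O(2ⁿ), and g(n) = n⁴ is O(n⁴).
Since O(2ⁿ) grows at least as fast as O(n⁴), f(n) = Ω(g(n)) is true.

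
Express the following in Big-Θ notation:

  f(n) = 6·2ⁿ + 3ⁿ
Θ(3ⁿ)

Order the terms by growth rate: 6·2ⁿ ≺ 3ⁿ.
The fastest-growing term 3ⁿ dominates as n → ∞; dropping its constant factor gives Θ(3ⁿ).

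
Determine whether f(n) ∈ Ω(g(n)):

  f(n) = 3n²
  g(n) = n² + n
True

f(n) = 3n² and g(n) = n² + n are both O(n²).
Big-Ω permits equal growth rates (f ≥ c·g for some c > 0), so f(n) = Ω(g(n)) is true.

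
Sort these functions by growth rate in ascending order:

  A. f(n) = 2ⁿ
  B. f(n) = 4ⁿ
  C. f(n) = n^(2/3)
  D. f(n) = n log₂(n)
C < D < A < B

Comparing growth rates:
C = n^(2/3) is O(n^(2/3))
D = n log₂(n) is O(n log n)
A = 2ⁿ is O(2ⁿ)
B = 4ⁿ is O(4ⁿ)

Therefore, the order from slowest to fastest is: C < D < A < B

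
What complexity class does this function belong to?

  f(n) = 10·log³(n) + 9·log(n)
O(log³ n)

The dominant term in 10·log³(n) + 9·log(n) is 10·log³(n), which is Θ(log³ n).
Lower-order terms (9·log(n)) are asymptotically negligible.
Constants are absorbed, so the tightest bound is O(log³ n).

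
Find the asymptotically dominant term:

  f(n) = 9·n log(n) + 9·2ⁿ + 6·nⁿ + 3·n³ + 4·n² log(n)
6·nⁿ

Looking at each term:
  - 9·n log(n) is O(n log n)
  - 9·2ⁿ is O(2ⁿ)
  - 6·nⁿ is O(nⁿ)
  - 3·n³ is O(n³)
  - 4·n² log(n) is O(n² log n)

The term 6·nⁿ (O(nⁿ)) grows fastest and dominates all others.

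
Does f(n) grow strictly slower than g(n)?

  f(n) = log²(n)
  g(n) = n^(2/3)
True

f(n) = log²(n) is O(log² n), and g(n) = n^(2/3) is O(n^(2/3)).
Since O(log² n) grows strictly slower than O(n^(2/3)), f(n) = o(g(n)) is true.
This means lim(n→∞) f(n)/g(n) = 0.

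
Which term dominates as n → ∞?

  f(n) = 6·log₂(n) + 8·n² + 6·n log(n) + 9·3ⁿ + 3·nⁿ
3·nⁿ

Looking at each term:
  - 6·log₂(n) is O(log n)
  - 8·n² is O(n²)
  - 6·n log(n) is O(n log n)
  - 9·3ⁿ is O(3ⁿ)
  - 3·nⁿ is O(nⁿ)

The term 3·nⁿ (O(nⁿ)) grows fastest and dominates all others.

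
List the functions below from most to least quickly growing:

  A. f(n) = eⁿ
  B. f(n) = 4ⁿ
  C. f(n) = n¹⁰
B > A > C

Comparing growth rates:
B = 4ⁿ is O(4ⁿ)
A = eⁿ is O(eⁿ)
C = n¹⁰ is O(n¹⁰)

Therefore, the order from fastest to slowest is: B > A > C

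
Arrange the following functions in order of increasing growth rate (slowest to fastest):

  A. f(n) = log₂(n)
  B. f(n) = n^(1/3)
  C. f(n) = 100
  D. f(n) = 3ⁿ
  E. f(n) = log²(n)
C < A < E < B < D

Comparing growth rates:
C = 100 is O(1)
A = log₂(n) is O(log n)
E = log²(n) is O(log² n)
B = n^(1/3) is O(n^(1/3))
D = 3ⁿ is O(3ⁿ)

Therefore, the order from slowest to fastest is: C < A < E < B < D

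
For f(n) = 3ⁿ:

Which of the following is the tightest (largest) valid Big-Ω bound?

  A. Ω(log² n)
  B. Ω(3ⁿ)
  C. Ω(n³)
B

f(n) = 3ⁿ is Ω(3ⁿ).
All listed options are valid Big-Ω bounds (lower bounds),
but Ω(3ⁿ) is the tightest (largest valid bound).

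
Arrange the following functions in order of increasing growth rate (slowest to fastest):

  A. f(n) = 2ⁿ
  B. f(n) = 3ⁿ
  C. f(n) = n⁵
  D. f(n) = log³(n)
D < C < A < B

Comparing growth rates:
D = log³(n) is O(log³ n)
C = n⁵ is O(n⁵)
A = 2ⁿ is O(2ⁿ)
B = 3ⁿ is O(3ⁿ)

Therefore, the order from slowest to fastest is: D < C < A < B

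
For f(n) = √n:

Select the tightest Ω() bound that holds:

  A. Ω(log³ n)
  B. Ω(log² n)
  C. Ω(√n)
C

f(n) = √n is Ω(√n).
All listed options are valid Big-Ω bounds (lower bounds),
but Ω(√n) is the tightest (largest valid bound).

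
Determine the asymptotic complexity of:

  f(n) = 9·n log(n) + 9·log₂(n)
O(n log n)

The dominant term in 9·n log(n) + 9·log₂(n) is 9·n log(n), which is Θ(n log n).
Lower-order terms (9·log₂(n)) are asymptotically negligible.
Constants are absorbed, so the tightest bound is O(n log n).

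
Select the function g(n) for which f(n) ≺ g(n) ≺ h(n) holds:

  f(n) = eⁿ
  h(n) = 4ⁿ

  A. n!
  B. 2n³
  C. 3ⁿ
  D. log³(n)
C

We need g(n) with eⁿ = o(g(n)) and g(n) = o(4ⁿ), i.e. O(eⁿ) ≺ g ≺ O(4ⁿ).
Check each option:
  A. n! — O(n!) does not grow strictly slower than h(n)
  B. 2n³ — O(n³) does not grow strictly faster than f(n)
  C. 3ⁿ — O(3ⁿ) is strictly between O(eⁿ) and O(4ⁿ) ✓
  D. log³(n) — O(log³ n) does not grow strictly faster than f(n)

Only option C (3ⁿ) lies strictly between.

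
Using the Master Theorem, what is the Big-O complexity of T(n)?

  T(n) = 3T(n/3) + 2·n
Θ(n log n)

Master Theorem: a = 3, b = 3, f(n) = 2·n.
Compute the critical exponent d = log₃(3) = 1.
Compare f(n) = Θ(n) against n^d:
  k = 1 = d, so f(n) = Θ(n^d) — Case 2.
  Work is balanced across levels: T(n) = Θ(n^d log n) = Θ(n log n).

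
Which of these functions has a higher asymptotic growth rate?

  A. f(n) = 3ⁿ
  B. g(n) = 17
A

f(n) = 3ⁿ is O(3ⁿ), while g(n) = 17 is O(1).
Since O(3ⁿ) grows faster than O(1), f(n) dominates.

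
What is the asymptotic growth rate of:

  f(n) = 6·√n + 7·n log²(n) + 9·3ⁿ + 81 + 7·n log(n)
Θ(3ⁿ)

Order the terms by growth rate: 81 ≺ 6·√n ≺ 7·n log(n) ≺ 7·n log²(n) ≺ 9·3ⁿ.
The fastest-growing term 9·3ⁿ dominates as n → ∞; dropping its constant factor gives Θ(3ⁿ).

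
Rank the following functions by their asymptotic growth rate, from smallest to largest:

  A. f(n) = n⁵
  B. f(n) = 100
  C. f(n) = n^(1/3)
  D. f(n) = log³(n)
B < D < C < A

Comparing growth rates:
B = 100 is O(1)
D = log³(n) is O(log³ n)
C = n^(1/3) is O(n^(1/3))
A = n⁵ is O(n⁵)

Therefore, the order from slowest to fastest is: B < D < C < A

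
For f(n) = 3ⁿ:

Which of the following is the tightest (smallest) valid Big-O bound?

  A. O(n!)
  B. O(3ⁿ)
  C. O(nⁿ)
B

f(n) = 3ⁿ is O(3ⁿ).
All listed options are valid Big-O bounds (upper bounds),
but O(3ⁿ) is the tightest (smallest valid bound).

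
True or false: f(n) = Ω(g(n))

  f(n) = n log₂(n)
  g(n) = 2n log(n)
True

f(n) = n log₂(n) and g(n) = 2n log(n) are both O(n log n).
Big-Ω permits equal growth rates (f ≥ c·g for some c > 0), so f(n) = Ω(g(n)) is true.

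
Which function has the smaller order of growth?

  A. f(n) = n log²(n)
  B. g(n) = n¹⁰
A

f(n) = n log²(n) is O(n log² n), while g(n) = n¹⁰ is O(n¹⁰).
Since O(n log² n) grows slower than O(n¹⁰), f(n) is dominated.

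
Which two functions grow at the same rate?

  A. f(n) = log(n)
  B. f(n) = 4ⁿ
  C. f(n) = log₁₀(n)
A and C

Examining each function:
  A. log(n) is O(log n)
  B. 4ⁿ is O(4ⁿ)
  C. log₁₀(n) is O(log n)

Functions A and C both have the same complexity class.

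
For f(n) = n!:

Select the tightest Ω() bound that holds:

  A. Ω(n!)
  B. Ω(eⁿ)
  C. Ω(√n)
A

f(n) = n! is Ω(n!).
All listed options are valid Big-Ω bounds (lower bounds),
but Ω(n!) is the tightest (largest valid bound).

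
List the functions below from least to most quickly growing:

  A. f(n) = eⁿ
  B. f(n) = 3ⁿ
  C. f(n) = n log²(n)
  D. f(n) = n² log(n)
C < D < A < B

Comparing growth rates:
C = n log²(n) is O(n log² n)
D = n² log(n) is O(n² log n)
A = eⁿ is O(eⁿ)
B = 3ⁿ is O(3ⁿ)

Therefore, the order from slowest to fastest is: C < D < A < B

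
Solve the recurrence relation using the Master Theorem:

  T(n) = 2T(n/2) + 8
Θ(n)

Master Theorem: a = 2, b = 2, f(n) = 8.
Compute the critical exponent d = log₂(2) = 1.
Compare f(n) = Θ(1) against n^d:
  k = 0 < d = 1, so f(n) = O(n^(d-ε)) — Case 1.
  The recursion cost dominates: T(n) = Θ(n^d) = Θ(n).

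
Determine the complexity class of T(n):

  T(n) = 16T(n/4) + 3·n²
Θ(n² log n)

Master Theorem: a = 16, b = 4, f(n) = 3·n².
Compute the critical exponent d = log₄(16) = 2.
Compare f(n) = Θ(n²) against n^d:
  k = 2 = d, so f(n) = Θ(n^d) — Case 2.
  Work is balanced across levels: T(n) = Θ(n^d log n) = Θ(n² log n).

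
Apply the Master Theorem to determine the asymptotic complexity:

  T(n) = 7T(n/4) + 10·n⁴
Θ(n⁴)

Master Theorem: a = 7, b = 4, f(n) = 10·n⁴.
Compute the critical exponent d = log₄(7) = 1.404.
Compare f(n) = Θ(n⁴) against n^d:
  k = 4 > d = 1.404, so f(n) = Ω(n^(d+ε)) — Case 3.
  Regularity: a·(n/b)^4/n^4 = a/b^4 = 7/256 < 1 ✓.
  The top-level work dominates: T(n) = Θ(f(n)) = Θ(n⁴).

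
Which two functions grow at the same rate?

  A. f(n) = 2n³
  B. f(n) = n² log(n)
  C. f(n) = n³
A and C

Examining each function:
  A. 2n³ is O(n³)
  B. n² log(n) is O(n² log n)
  C. n³ is O(n³)

Functions A and C both have the same complexity class.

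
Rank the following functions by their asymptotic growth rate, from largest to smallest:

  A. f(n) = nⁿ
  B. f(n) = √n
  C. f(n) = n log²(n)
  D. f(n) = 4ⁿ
A > D > C > B

Comparing growth rates:
A = nⁿ is O(nⁿ)
D = 4ⁿ is O(4ⁿ)
C = n log²(n) is O(n log² n)
B = √n is O(√n)

Therefore, the order from fastest to slowest is: A > D > C > B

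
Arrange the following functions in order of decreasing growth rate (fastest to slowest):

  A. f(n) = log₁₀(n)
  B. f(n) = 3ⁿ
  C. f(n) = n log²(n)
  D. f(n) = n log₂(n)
B > C > D > A

Comparing growth rates:
B = 3ⁿ is O(3ⁿ)
C = n log²(n) is O(n log² n)
D = n log₂(n) is O(n log n)
A = log₁₀(n) is O(log n)

Therefore, the order from fastest to slowest is: B > C > D > A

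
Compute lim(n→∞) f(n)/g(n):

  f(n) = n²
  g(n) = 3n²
1/3

Since n² and 3n² have the same growth rate (O(n²)),
the ratio converges to a constant: 1/3.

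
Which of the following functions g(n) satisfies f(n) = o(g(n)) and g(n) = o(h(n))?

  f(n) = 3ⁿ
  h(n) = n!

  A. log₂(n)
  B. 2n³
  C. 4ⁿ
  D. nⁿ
C

We need g(n) with 3ⁿ = o(g(n)) and g(n) = o(n!), i.e. O(3ⁿ) ≺ g ≺ O(n!).
Check each option:
  A. log₂(n) — O(log n) does not grow strictly faster than f(n)
  B. 2n³ — O(n³) does not grow strictly faster than f(n)
  C. 4ⁿ — O(4ⁿ) is strictly between O(3ⁿ) and O(n!) ✓
  D. nⁿ — O(nⁿ) does not grow strictly slower than h(n)

Only option C (4ⁿ) lies strictly between.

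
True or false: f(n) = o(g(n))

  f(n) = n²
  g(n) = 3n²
False

f(n) = n² is O(n²), and g(n) = 3n² is O(n²).
Since they have the same growth rate, f(n) = o(g(n)) is false.
(f = o(g) requires f to grow strictly slower, not equal.)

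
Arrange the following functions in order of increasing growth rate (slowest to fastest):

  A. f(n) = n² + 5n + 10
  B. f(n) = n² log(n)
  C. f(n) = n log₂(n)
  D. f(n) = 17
D < C < A < B

Comparing growth rates:
D = 17 is O(1)
C = n log₂(n) is O(n log n)
A = n² + 5n + 10 is O(n²)
B = n² log(n) is O(n² log n)

Therefore, the order from slowest to fastest is: D < C < A < B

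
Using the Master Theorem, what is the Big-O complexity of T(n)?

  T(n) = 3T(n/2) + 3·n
Θ(n^log₂(3))

Master Theorem: a = 3, b = 2, f(n) = 3·n.
Compute the critical exponent d = log₂(3) = 1.585.
Compare f(n) = Θ(n) against n^d:
  k = 1 < d = 1.585, so f(n) = O(n^(d-ε)) — Case 1.
  The recursion cost dominates: T(n) = Θ(n^d) = Θ(n^log₂(3)).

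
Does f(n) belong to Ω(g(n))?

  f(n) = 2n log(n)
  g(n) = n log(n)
True

f(n) = 2n log(n) and g(n) = n log(n) are both O(n log n).
Big-Ω permits equal growth rates (f ≥ c·g for some c > 0), so f(n) = Ω(g(n)) is true.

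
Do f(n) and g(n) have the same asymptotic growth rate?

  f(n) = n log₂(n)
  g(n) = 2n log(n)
True

f(n) = n log₂(n) and g(n) = 2n log(n) are both O(n log n).
Since they have the same asymptotic growth rate, f(n) = Θ(g(n)) is true.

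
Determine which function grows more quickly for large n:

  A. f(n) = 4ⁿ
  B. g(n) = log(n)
A

f(n) = 4ⁿ is O(4ⁿ), while g(n) = log(n) is O(log n).
Since O(4ⁿ) grows faster than O(log n), f(n) dominates.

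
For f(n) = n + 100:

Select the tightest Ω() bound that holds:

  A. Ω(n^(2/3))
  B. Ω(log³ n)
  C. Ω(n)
C

f(n) = n + 100 is Ω(n).
All listed options are valid Big-Ω bounds (lower bounds),
but Ω(n) is the tightest (largest valid bound).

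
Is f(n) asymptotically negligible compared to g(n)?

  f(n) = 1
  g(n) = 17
False

f(n) = 1 is O(1), and g(n) = 17 is O(1).
Since they have the same growth rate, f(n) = o(g(n)) is false.
(f = o(g) requires f to grow strictly slower, not equal.)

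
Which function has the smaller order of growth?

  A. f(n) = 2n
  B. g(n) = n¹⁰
A

f(n) = 2n is O(n), while g(n) = n¹⁰ is O(n¹⁰).
Since O(n) grows slower than O(n¹⁰), f(n) is dominated.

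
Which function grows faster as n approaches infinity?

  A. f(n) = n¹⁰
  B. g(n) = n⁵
A

f(n) = n¹⁰ is O(n¹⁰), while g(n) = n⁵ is O(n⁵).
Since O(n¹⁰) grows faster than O(n⁵), f(n) dominates.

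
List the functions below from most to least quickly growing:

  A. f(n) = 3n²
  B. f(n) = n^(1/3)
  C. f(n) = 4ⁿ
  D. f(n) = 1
C > A > B > D

Comparing growth rates:
C = 4ⁿ is O(4ⁿ)
A = 3n² is O(n²)
B = n^(1/3) is O(n^(1/3))
D = 1 is O(1)

Therefore, the order from fastest to slowest is: C > A > B > D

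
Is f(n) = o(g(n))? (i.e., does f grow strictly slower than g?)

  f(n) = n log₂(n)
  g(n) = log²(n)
False

f(n) = n log₂(n) is O(n log n), and g(n) = log²(n) is O(log² n).
Since O(n log n) grows faster than or equal to O(log² n), f(n) = o(g(n)) is false.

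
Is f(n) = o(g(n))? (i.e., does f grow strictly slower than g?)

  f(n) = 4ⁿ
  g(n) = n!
True

f(n) = 4ⁿ is O(4ⁿ), and g(n) = n! is O(n!).
Since O(4ⁿ) grows strictly slower than O(n!), f(n) = o(g(n)) is true.
This means lim(n→∞) f(n)/g(n) = 0.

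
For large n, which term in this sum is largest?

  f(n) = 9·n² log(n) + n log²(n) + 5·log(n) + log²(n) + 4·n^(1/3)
9·n² log(n)

Looking at each term:
  - 9·n² log(n) is O(n² log n)
  - n log²(n) is O(n log² n)
  - 5·log(n) is O(log n)
  - log²(n) is O(log² n)
  - 4·n^(1/3) is O(n^(1/3))

The term 9·n² log(n) (O(n² log n)) grows fastest and dominates all others.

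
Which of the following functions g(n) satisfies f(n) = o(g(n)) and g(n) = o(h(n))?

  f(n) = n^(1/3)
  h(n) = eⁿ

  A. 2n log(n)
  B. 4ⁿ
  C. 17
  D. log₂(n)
A

We need g(n) with n^(1/3) = o(g(n)) and g(n) = o(eⁿ), i.e. O(n^(1/3)) ≺ g ≺ O(eⁿ).
Check each option:
  A. 2n log(n) — O(n log n) is strictly between O(n^(1/3)) and O(eⁿ) ✓
  B. 4ⁿ — O(4ⁿ) does not grow strictly slower than h(n)
  C. 17 — O(1) does not grow strictly faster than f(n)
  D. log₂(n) — O(log n) does not grow strictly faster than f(n)

Only option A (2n log(n)) lies strictly between.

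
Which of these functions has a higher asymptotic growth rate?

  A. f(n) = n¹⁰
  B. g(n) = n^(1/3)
A

f(n) = n¹⁰ is O(n¹⁰), while g(n) = n^(1/3) is O(n^(1/3)).
Since O(n¹⁰) grows faster than O(n^(1/3)), f(n) dominates.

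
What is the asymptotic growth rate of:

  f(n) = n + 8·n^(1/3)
Θ(n)

Order the terms by growth rate: 8·n^(1/3) ≺ n.
The fastest-growing term n dominates as n → ∞; dropping its constant factor gives Θ(n).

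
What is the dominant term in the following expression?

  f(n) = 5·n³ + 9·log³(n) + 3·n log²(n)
5·n³

Looking at each term:
  - 5·n³ is O(n³)
  - 9·log³(n) is O(log³ n)
  - 3·n log²(n) is O(n log² n)

The term 5·n³ (O(n³)) grows fastest and dominates all others.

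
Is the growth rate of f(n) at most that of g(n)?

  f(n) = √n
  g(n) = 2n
True

f(n) = √n is O(√n), and g(n) = 2n is O(n).
Since O(√n) ⊆ O(n) (f grows no faster than g), f(n) = O(g(n)) is true.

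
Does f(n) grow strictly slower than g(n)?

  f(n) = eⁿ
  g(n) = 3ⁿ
True

f(n) = eⁿ is O(eⁿ), and g(n) = 3ⁿ is O(3ⁿ).
Since O(eⁿ) grows strictly slower than O(3ⁿ), f(n) = o(g(n)) is true.
This means lim(n→∞) f(n)/g(n) = 0.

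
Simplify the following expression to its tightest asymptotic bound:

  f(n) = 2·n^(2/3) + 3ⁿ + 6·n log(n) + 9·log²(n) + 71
Θ(3ⁿ)

Order the terms by growth rate: 71 ≺ 9·log²(n) ≺ 2·n^(2/3) ≺ 6·n log(n) ≺ 3ⁿ.
The fastest-growing term 3ⁿ dominates as n → ∞; dropping its constant factor gives Θ(3ⁿ).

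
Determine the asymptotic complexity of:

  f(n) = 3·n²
O(n²)

The dominant term in 3·n² is 3·n², which is Θ(n²).
Constants are absorbed, so the tightest bound is O(n²).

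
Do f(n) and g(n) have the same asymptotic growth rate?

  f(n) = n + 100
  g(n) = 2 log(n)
False

f(n) = n + 100 is O(n), and g(n) = 2 log(n) is O(log n).
Since they have different growth rates, f(n) = Θ(g(n)) is false.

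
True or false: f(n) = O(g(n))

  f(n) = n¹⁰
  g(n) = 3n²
False

f(n) = n¹⁰ is O(n¹⁰), and g(n) = 3n² is O(n²).
Since O(n¹⁰) grows faster than O(n²), f(n) = O(g(n)) is false.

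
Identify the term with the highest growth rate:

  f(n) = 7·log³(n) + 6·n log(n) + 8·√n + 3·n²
3·n²

Looking at each term:
  - 7·log³(n) is O(log³ n)
  - 6·n log(n) is O(n log n)
  - 8·√n is O(√n)
  - 3·n² is O(n²)

The term 3·n² (O(n²)) grows fastest and dominates all others.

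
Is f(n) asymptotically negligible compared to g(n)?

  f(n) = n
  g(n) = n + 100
False

f(n) = n is O(n), and g(n) = n + 100 is O(n).
Since they have the same growth rate, f(n) = o(g(n)) is false.
(f = o(g) requires f to grow strictly slower, not equal.)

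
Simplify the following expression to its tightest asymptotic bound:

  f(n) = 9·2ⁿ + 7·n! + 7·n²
Θ(n!)

Order the terms by growth rate: 7·n² ≺ 9·2ⁿ ≺ 7·n!.
The fastest-growing term 7·n! dominates as n → ∞; dropping its constant factor gives Θ(n!).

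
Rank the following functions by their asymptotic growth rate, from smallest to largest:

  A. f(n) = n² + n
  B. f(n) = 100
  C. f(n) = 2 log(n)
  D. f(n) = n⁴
B < C < A < D

Comparing growth rates:
B = 100 is O(1)
C = 2 log(n) is O(log n)
A = n² + n is O(n²)
D = n⁴ is O(n⁴)

Therefore, the order from slowest to fastest is: B < C < A < D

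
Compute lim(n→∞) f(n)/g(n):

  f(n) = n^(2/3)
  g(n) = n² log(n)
0

Since n^(2/3) (O(n^(2/3))) grows slower than n² log(n) (O(n² log n)),
the ratio f(n)/g(n) → 0 as n → ∞.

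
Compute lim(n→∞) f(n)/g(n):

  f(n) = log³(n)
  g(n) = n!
0

Since log³(n) (O(log³ n)) grows slower than n! (O(n!)),
the ratio f(n)/g(n) → 0 as n → ∞.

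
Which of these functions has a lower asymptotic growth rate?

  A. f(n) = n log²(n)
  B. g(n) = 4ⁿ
A

f(n) = n log²(n) is O(n log² n), while g(n) = 4ⁿ is O(4ⁿ).
Since O(n log² n) grows slower than O(4ⁿ), f(n) is dominated.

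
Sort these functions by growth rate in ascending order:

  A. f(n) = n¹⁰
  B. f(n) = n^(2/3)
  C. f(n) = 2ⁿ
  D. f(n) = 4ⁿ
B < A < C < D

Comparing growth rates:
B = n^(2/3) is O(n^(2/3))
A = n¹⁰ is O(n¹⁰)
C = 2ⁿ is O(2ⁿ)
D = 4ⁿ is O(4ⁿ)

Therefore, the order from slowest to fastest is: B < A < C < D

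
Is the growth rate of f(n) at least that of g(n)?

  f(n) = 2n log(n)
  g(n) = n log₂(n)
True

f(n) = 2n log(n) and g(n) = n log₂(n) are both O(n log n).
Big-Ω permits equal growth rates (f ≥ c·g for some c > 0), so f(n) = Ω(g(n)) is true.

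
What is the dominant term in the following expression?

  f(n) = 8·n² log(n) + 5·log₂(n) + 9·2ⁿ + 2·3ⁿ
2·3ⁿ

Looking at each term:
  - 8·n² log(n) is O(n² log n)
  - 5·log₂(n) is O(log n)
  - 9·2ⁿ is O(2ⁿ)
  - 2·3ⁿ is O(3ⁿ)

The term 2·3ⁿ (O(3ⁿ)) grows fastest and dominates all others.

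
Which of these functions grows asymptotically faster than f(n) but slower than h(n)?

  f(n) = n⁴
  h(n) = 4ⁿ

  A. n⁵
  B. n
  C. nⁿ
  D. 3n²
A

We need g(n) with n⁴ = o(g(n)) and g(n) = o(4ⁿ), i.e. O(n⁴) ≺ g ≺ O(4ⁿ).
Check each option:
  A. n⁵ — O(n⁵) is strictly between O(n⁴) and O(4ⁿ) ✓
  B. n — O(n) does not grow strictly faster than f(n)
  C. nⁿ — O(nⁿ) does not grow strictly slower than h(n)
  D. 3n² — O(n²) does not grow strictly faster than f(n)

Only option A (n⁵) lies strictly between.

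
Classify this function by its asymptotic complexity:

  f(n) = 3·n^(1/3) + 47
O(n^(1/3))

The dominant term in 3·n^(1/3) + 47 is 3·n^(1/3), which is Θ(n^(1/3)).
Lower-order terms (47) are asymptotically negligible.
Constants are absorbed, so the tightest bound is O(n^(1/3)).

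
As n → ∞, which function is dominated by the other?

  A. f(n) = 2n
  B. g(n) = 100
B

f(n) = 2n is O(n), while g(n) = 100 is O(1).
Since O(1) grows slower than O(n), g(n) is dominated.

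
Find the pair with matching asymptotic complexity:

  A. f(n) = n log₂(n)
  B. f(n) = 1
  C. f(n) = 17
B and C

Examining each function:
  A. n log₂(n) is O(n log n)
  B. 1 is O(1)
  C. 17 is O(1)

Functions B and C both have the same complexity class.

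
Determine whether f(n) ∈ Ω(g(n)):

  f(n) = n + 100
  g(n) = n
True

f(n) = n + 100 and g(n) = n are both O(n).
Big-Ω permits equal growth rates (f ≥ c·g for some c > 0), so f(n) = Ω(g(n)) is true.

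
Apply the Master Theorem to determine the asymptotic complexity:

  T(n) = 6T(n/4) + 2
Θ(n^log₄(6))

Master Theorem: a = 6, b = 4, f(n) = 2.
Compute the critical exponent d = log₄(6) = 1.292.
Compare f(n) = Θ(1) against n^d:
  k = 0 < d = 1.292, so f(n) = O(n^(d-ε)) — Case 1.
  The recursion cost dominates: T(n) = Θ(n^d) = Θ(n^log₄(6)).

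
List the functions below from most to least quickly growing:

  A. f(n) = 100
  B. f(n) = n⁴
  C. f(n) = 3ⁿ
C > B > A

Comparing growth rates:
C = 3ⁿ is O(3ⁿ)
B = n⁴ is O(n⁴)
A = 100 is O(1)

Therefore, the order from fastest to slowest is: C > B > A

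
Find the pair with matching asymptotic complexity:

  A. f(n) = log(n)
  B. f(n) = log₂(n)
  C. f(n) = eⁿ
A and B

Examining each function:
  A. log(n) is O(log n)
  B. log₂(n) is O(log n)
  C. eⁿ is O(eⁿ)

Functions A and B both have the same complexity class.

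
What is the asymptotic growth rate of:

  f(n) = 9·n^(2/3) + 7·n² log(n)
Θ(n² log n)

Order the terms by growth rate: 9·n^(2/3) ≺ 7·n² log(n).
The fastest-growing term 7·n² log(n) dominates as n → ∞; dropping its constant factor gives Θ(n² log n).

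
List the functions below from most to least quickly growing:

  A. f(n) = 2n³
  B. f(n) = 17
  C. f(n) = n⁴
C > A > B

Comparing growth rates:
C = n⁴ is O(n⁴)
A = 2n³ is O(n³)
B = 17 is O(1)

Therefore, the order from fastest to slowest is: C > A > B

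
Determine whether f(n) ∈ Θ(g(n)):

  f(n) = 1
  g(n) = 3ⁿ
False

f(n) = 1 is O(1), and g(n) = 3ⁿ is O(3ⁿ).
Since they have different growth rates, f(n) = Θ(g(n)) is false.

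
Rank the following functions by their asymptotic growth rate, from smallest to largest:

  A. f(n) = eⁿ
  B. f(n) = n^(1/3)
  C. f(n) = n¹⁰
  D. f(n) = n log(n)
B < D < C < A

Comparing growth rates:
B = n^(1/3) is O(n^(1/3))
D = n log(n) is O(n log n)
C = n¹⁰ is O(n¹⁰)
A = eⁿ is O(eⁿ)

Therefore, the order from slowest to fastest is: B < D < C < A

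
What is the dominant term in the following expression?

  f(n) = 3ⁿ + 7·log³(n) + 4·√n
3ⁿ

Looking at each term:
  - 3ⁿ is O(3ⁿ)
  - 7·log³(n) is O(log³ n)
  - 4·√n is O(√n)

The term 3ⁿ (O(3ⁿ)) grows fastest and dominates all others.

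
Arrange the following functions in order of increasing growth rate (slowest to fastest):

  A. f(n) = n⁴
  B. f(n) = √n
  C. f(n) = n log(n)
B < C < A

Comparing growth rates:
B = √n is O(√n)
C = n log(n) is O(n log n)
A = n⁴ is O(n⁴)

Therefore, the order from slowest to fastest is: B < C < A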